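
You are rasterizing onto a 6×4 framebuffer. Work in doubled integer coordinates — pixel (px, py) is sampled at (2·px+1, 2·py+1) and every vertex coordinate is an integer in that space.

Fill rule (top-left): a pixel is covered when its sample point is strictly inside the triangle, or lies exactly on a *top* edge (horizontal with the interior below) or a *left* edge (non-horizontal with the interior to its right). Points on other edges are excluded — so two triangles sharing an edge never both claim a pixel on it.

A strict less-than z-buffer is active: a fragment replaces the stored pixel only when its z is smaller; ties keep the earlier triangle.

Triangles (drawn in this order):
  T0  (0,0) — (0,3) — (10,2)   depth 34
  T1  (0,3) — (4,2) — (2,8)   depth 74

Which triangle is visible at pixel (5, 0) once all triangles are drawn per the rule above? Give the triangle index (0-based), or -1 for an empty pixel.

T0:
  2·area = 30  (B↔C swapped to make it positive)
  edge (0, 0)→(10, 2): d=(10,2) right/bottom  bias=-1
  edge (10, 2)→(0, 3): d=(-10,1) right/bottom  bias=-1
  edge (0, 3)→(0, 0): d=(0,-3) top-left  bias=+0
    (0,0)@(1, 1): e=[8,19,3] → #
    (1,0)@(3, 1): e=[4,17,9] → #
    (2,0)@(5, 1): e=[0,15,15] → ·  [on edge]
    (0,1)@(1, 3): e=[28,-1,3] → ·
    (1,1)@(3, 3): e=[24,-3,9] → ·
  covered (2 px):
    # # · · · ·
    · · · · · ·
    · · · · · ·
    · · · · · ·
T1:
  2·area = 22
  edge (0, 3)→(4, 2): d=(4,-1) top-left  bias=+0
  edge (4, 2)→(2, 8): d=(-2,6) right/bottom  bias=-1
  edge (2, 8)→(0, 3): d=(-2,-5) top-left  bias=+0
    (0,1)@(1, 3): e=[1,16,5] → #
    (1,1)@(3, 3): e=[3,4,15] → #
    (2,1)@(5, 3): e=[5,-8,25] → ·
    (0,2)@(1, 5): e=[9,12,1] → #
    (1,2)@(3, 5): e=[11,0,11] → ·  [on edge]
    (0,3)@(1, 7): e=[17,8,-3] → ·
  covered (3 px):
    · · · · · ·
    # # · · · ·
    # · · · · ·
    · · · · · ·

Z-buffer (winner per pixel, '.' = empty):
  0 0 . . . .
  1 1 . . . .
  1 . . . . .
  . . . . . .

Final: -1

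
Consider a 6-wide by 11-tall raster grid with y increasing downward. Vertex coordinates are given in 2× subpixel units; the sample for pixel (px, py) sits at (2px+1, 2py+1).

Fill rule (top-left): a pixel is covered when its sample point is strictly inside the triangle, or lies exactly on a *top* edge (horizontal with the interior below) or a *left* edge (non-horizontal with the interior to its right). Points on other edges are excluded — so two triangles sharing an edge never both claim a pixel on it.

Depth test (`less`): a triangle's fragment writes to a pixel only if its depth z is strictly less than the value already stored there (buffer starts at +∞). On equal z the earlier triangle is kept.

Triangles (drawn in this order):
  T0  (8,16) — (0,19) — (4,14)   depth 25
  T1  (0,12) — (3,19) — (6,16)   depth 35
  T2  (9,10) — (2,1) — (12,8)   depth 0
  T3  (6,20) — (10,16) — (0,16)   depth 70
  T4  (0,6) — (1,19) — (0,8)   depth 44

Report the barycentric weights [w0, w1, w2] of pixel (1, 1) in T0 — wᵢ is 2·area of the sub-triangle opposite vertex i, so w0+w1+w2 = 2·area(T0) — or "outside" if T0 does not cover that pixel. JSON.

T0:
  2·area = 28
  edge (8, 16)→(0, 19): d=(-8,3) right/bottom  bias=-1
  edge (0, 19)→(4, 14): d=(4,-5) top-left  bias=+0
  edge (4, 14)→(8, 16): d=(4,2) right/bottom  bias=-1
    (2,7)@(5, 15): e=[17,9,2] → █
    (3,7)@(7, 15): e=[11,19,-2] → ·
    (1,8)@(3, 17): e=[7,7,14] → █
    (3,8)@(7, 17): e=[-5,27,6] → ·
    (1,9)@(3, 19): e=[-9,15,22] → ·
    (2,9)@(5, 19): e=[-15,25,18] → ·
  covered (3 px):
    · · · · · ·
    · · · · · ·
    · · · · · ·
    · · · · · ·
    · · · · · ·
    · · · · · ·
    · · · · · ·
    · · █ · · ·
    · █ █ · · ·
    · · · · · ·
    · · · · · ·
T1:
  2·area = 30  (B↔C swapped to make it positive)
  edge (0, 12)→(6, 16): d=(6,4) right/bottom  bias=-1
  edge (6, 16)→(3, 19): d=(-3,3) right/bottom  bias=-1
  edge (3, 19)→(0, 12): d=(-3,-7) top-left  bias=+0
    (5,5)@(11, 11): e=[-50,0,80] → ·  [on edge]
    (0,6)@(1, 13): e=[2,24,4] → █
    (1,6)@(3, 13): e=[-6,18,18] → ·
    (4,6)@(9, 13): e=[-30,0,60] → ·  [on edge]
    (0,7)@(1, 15): e=[14,18,-2] → ·
    (1,7)@(3, 15): e=[6,12,12] → █
    (2,7)@(5, 15): e=[-2,6,26] → ·
    (3,7)@(7, 15): e=[-10,0,40] → ·  [on edge]
    (1,8)@(3, 17): e=[18,6,6] → █
    (2,8)@(5, 17): e=[10,0,20] → ·  [on edge]
    (1,9)@(3, 19): e=[30,0,0] → ·  [on edge]
    (0,10)@(1, 21): e=[50,0,-20] → ·  [on edge]
  covered (3 px):
    · · · · · ·
    · · · · · ·
    · · · · · ·
    · · · · · ·
    · · · · · ·
    · · · · · ·
    █ · · · · ·
    · █ · · · ·
    · █ · · · ·
    · · · · · ·
    · · · · · ·
T2:
  2·area = 41
  edge (9, 10)→(2, 1): d=(-7,-9) top-left  bias=+0
  edge (2, 1)→(12, 8): d=(10,7) right/bottom  bias=-1
  edge (12, 8)→(9, 10): d=(-3,2) right/bottom  bias=-1
    (3,2)@(7, 5): e=[17,5,19] → █
    (4,2)@(9, 5): e=[35,-9,15] → ·
    (3,3)@(7, 7): e=[3,25,13] → █
    (4,3)@(9, 7): e=[21,11,9] → █
    (5,3)@(11, 7): e=[39,-3,5] → ·
    (3,4)@(7, 9): e=[-11,45,7] → ·
    (4,4)@(9, 9): e=[7,31,3] → █
    (5,4)@(11, 9): e=[25,17,-1] → ·
    (4,5)@(9, 11): e=[-7,51,-3] → ·
  covered (4 px):
    · · · · · ·
    · · · · · ·
    · · · █ · ·
    · · · █ █ ·
    · · · · █ ·
    · · · · · ·
    · · · · · ·
    · · · · · ·
    · · · · · ·
    · · · · · ·
    · · · · · ·
T3:
  2·area = 40  (B↔C swapped to make it positive)
  edge (6, 20)→(0, 16): d=(-6,-4) top-left  bias=+0
  edge (0, 16)→(10, 16): d=(10,0) top-left  bias=+0
  edge (10, 16)→(6, 20): d=(-4,4) right/bottom  bias=-1
    (5,7)@(11, 15): e=[50,-10,0] → ·  [on edge]
    (1,8)@(3, 17): e=[6,10,24] → █
    (2,8)@(5, 17): e=[14,10,16] → █
    (3,8)@(7, 17): e=[22,10,8] → █
    (4,8)@(9, 17): e=[30,10,0] → ·  [on edge]
    (1,9)@(3, 19): e=[-6,30,16] → ·
    (2,9)@(5, 19): e=[2,30,8] → █
    (3,9)@(7, 19): e=[10,30,0] → ·  [on edge]
    (2,10)@(5, 21): e=[-10,50,0] → ·  [on edge]
  covered (4 px):
    · · · · · ·
    · · · · · ·
    · · · · · ·
    · · · · · ·
    · · · · · ·
    · · · · · ·
    · · · · · ·
    · · · · · ·
    · █ █ █ · ·
    · · █ · · ·
    · · · · · ·
T4:
  2·area = 2
  edge (0, 6)→(1, 19): d=(1,13) right/bottom  bias=-1
  edge (1, 19)→(0, 8): d=(-1,-11) top-left  bias=+0
  edge (0, 8)→(0, 6): d=(0,-2) top-left  bias=+0
    (0,9)@(1, 19): e=[0,0,2] → ·  [on edge]
  covered (0 px):
    · · · · · ·
    · · · · · ·
    · · · · · ·
    · · · · · ·
    · · · · · ·
    · · · · · ·
    · · · · · ·
    · · · · · ·
    · · · · · ·
    · · · · · ·
    · · · · · ·

Answer: "outside"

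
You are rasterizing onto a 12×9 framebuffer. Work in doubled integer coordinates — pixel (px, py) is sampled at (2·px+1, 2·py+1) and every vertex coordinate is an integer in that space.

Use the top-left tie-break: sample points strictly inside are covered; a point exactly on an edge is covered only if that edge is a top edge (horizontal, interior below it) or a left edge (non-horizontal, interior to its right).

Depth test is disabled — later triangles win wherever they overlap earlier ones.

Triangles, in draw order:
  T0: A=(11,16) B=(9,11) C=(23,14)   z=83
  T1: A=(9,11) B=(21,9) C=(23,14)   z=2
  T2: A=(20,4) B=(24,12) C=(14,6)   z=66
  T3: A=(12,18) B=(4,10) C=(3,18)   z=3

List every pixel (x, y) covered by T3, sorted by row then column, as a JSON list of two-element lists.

T0:
  2·area = 64
  edge (11, 16)→(9, 11): d=(-2,-5) top-left  bias=+0
  edge (9, 11)→(23, 14): d=(14,3) right/bottom  bias=-1
  edge (23, 14)→(11, 16): d=(-12,2) right/bottom  bias=-1
    (2,0)@(5, 1): e=[0,-128,192] → ·  [on edge]
    (4,5)@(9, 11): e=[0,0,64] → ·  [on edge]
    (5,6)@(11, 13): e=[6,22,36] → █
    (6,6)@(13, 13): e=[16,16,32] → █
    (7,6)@(15, 13): e=[26,10,28] → █
    (8,6)@(17, 13): e=[36,4,24] → █
    (9,6)@(19, 13): e=[46,-2,20] → ·
    (5,7)@(11, 15): e=[2,50,12] → █
    (8,7)@(17, 15): e=[32,32,0] → ·  [on edge]
    (2,8)@(5, 17): e=[-32,96,0] → ·  [on edge]
    (5,8)@(11, 17): e=[-2,78,-12] → ·
    (6,8)@(13, 17): e=[8,72,-16] → ·
  covered (7 px):
    · · · · · · · · · · · ·
    · · · · · · · · · · · ·
    · · · · · · · · · · · ·
    · · · · · · · · · · · ·
    · · · · · · · · · · · ·
    · · · · · · · · · · · ·
    · · · · · █ █ █ █ · · ·
    · · · · · █ █ █ · · · ·
    · · · · · · · · · · · ·
T1:
  2·area = 64
  edge (9, 11)→(21, 9): d=(12,-2) top-left  bias=+0
  edge (21, 9)→(23, 14): d=(2,5) right/bottom  bias=-1
  edge (23, 14)→(9, 11): d=(-14,-3) top-left  bias=+0
    (10,4)@(21, 9): e=[0,0,64] → ·  [on edge]
    (4,5)@(9, 11): e=[0,64,0] → █  [on edge]
    (5,5)@(11, 11): e=[4,54,6] → █
    (6,5)@(13, 11): e=[8,44,12] → █
    (7,5)@(15, 11): e=[12,34,18] → █
    (8,5)@(17, 11): e=[16,24,24] → █
    (9,5)@(19, 11): e=[20,14,30] → █
    (10,5)@(21, 11): e=[24,4,36] → █
    (11,5)@(23, 11): e=[28,-6,42] → ·
    (4,6)@(9, 13): e=[24,68,-28] → ·
    (5,6)@(11, 13): e=[28,58,-22] → ·
    (6,6)@(13, 13): e=[32,48,-16] → ·
  covered (9 px):
    · · · · · · · · · · · ·
    · · · · · · · · · · · ·
    · · · · · · · · · · · ·
    · · · · · · · · · · · ·
    · · · · · · · · · · · ·
    · · · · █ █ █ █ █ █ █ ·
    · · · · · · · · · █ █ ·
    · · · · · · · · · · · ·
    · · · · · · · · · · · ·
T2:
  2·area = 56
  edge (20, 4)→(24, 12): d=(4,8) right/bottom  bias=-1
  edge (24, 12)→(14, 6): d=(-10,-6) top-left  bias=+0
  edge (14, 6)→(20, 4): d=(6,-2) top-left  bias=+0
    (4,1)@(9, 3): e=[84,0,-28] → ·  [on edge]
    (11,1)@(23, 3): e=[-28,84,0] → ·  [on edge]
    (8,2)@(17, 5): e=[28,28,0] → █  [on edge]
    (9,2)@(19, 5): e=[12,40,4] → █
    (10,2)@(21, 5): e=[-4,52,8] → ·
    (5,3)@(11, 7): e=[84,-28,0] → ·  [on edge]
    (8,3)@(17, 7): e=[36,8,12] → █
    (10,3)@(21, 7): e=[4,32,20] → █
    (11,3)@(23, 7): e=[-12,44,24] → ·
    (2,4)@(5, 9): e=[140,-84,0] → ·  [on edge]
    (8,4)@(17, 9): e=[44,-12,24] → ·
    (9,4)@(19, 9): e=[28,0,28] → █  [on edge]
  covered (8 px):
    · · · · · · · · · · · ·
    · · · · · · · · · · · ·
    · · · · · · · · █ █ · ·
    · · · · · · · · █ █ █ ·
    · · · · · · · · · █ █ ·
    · · · · · · · · · · · █
    · · · · · · · · · · · ·
    · · · · · · · · · · · ·
    · · · · · · · · · · · ·
T3:
  2·area = 72  (B↔C swapped to make it positive)
  edge (12, 18)→(3, 18): d=(-9,0) right/bottom  bias=-1
  edge (3, 18)→(4, 10): d=(1,-8) top-left  bias=+0
  edge (4, 10)→(12, 18): d=(8,8) right/bottom  bias=-1
    (0,3)@(1, 7): e=[99,-27,0] → ·  [on edge]
    (1,4)@(3, 9): e=[81,-9,0] → ·  [on edge]
    (2,5)@(5, 11): e=[63,9,0] → ·  [on edge]
    (2,6)@(5, 13): e=[45,11,16] → █
    (3,6)@(7, 13): e=[45,27,0] → ·  [on edge]
    (2,7)@(5, 15): e=[27,13,32] → █
    (3,7)@(7, 15): e=[27,29,16] → █
    (4,7)@(9, 15): e=[27,45,0] → ·  [on edge]
    (2,8)@(5, 17): e=[9,15,48] → █
    (4,8)@(9, 17): e=[9,47,16] → █
    (5,8)@(11, 17): e=[9,63,0] → ·  [on edge]
  covered (6 px):
    · · · · · · · · · · · ·
    · · · · · · · · · · · ·
    · · · · · · · · · · · ·
    · · · · · · · · · · · ·
    · · · · · · · · · · · ·
    · · · · · · · · · · · ·
    · · █ · · · · · · · · ·
    · · █ █ · · · · · · · ·
    · · █ █ █ · · · · · · ·

Answer: [[2,6],[2,7],[3,7],[2,8],[3,8],[4,8]]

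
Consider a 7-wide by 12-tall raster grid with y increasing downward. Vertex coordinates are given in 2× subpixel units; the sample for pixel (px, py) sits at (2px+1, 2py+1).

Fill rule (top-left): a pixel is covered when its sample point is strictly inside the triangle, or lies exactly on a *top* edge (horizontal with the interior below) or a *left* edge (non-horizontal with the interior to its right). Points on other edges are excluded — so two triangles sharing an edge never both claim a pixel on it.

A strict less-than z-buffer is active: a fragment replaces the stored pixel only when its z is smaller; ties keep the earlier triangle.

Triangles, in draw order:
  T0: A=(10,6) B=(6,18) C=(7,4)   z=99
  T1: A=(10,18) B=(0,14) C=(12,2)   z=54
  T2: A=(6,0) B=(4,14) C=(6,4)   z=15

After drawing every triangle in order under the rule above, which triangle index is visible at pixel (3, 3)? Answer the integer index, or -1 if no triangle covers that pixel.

T0:
  2·area = 44
  edge (10, 6)→(6, 18): d=(-4,12) right/bottom  bias=-1
  edge (6, 18)→(7, 4): d=(1,-14) top-left  bias=+0
  edge (7, 4)→(10, 6): d=(3,2) right/bottom  bias=-1
    (5,1)@(11, 3): e=[0,55,-11] → .  [on edge]
    (3,2)@(7, 5): e=[40,1,3] → X
    (4,2)@(9, 5): e=[16,29,-1] → .
    (3,3)@(7, 7): e=[32,3,9] → X
    (4,3)@(9, 7): e=[8,31,5] → X
    (5,3)@(11, 7): e=[-16,59,1] → .
    (3,4)@(7, 9): e=[24,5,15] → X
    (4,4)@(9, 9): e=[0,33,11] → .  [on edge]
    (3,5)@(7, 11): e=[16,7,21] → X
    (4,5)@(9, 11): e=[-8,35,17] → .
    (3,6)@(7, 13): e=[8,9,27] → X
    (4,6)@(9, 13): e=[-16,37,23] → .
    (3,7)@(7, 15): e=[0,11,33] → .  [on edge]
    (2,10)@(5, 21): e=[0,-11,55] → .  [on edge]
  covered (6 px):
    . . . . . . .
    . . . . . . .
    . . . X . . .
    . . . X X . .
    . . . X . . .
    . . . X . . .
    . . . X . . .
    . . . . . . .
    . . . . . . .
    . . . . . . .
    . . . . . . .
    . . . . . . .
T1:
  2·area = 168
  edge (10, 18)→(0, 14): d=(-10,-4) top-left  bias=+0
  edge (0, 14)→(12, 2): d=(12,-12) top-left  bias=+0
  edge (12, 2)→(10, 18): d=(-2,16) right/bottom  bias=-1
    (6,0)@(13, 1): e=[182,0,-14] → .  [on edge]
    (5,1)@(11, 3): e=[154,0,14] → X  [on edge]
    (6,1)@(13, 3): e=[162,24,-18] → .
    (4,2)@(9, 5): e=[126,0,42] → X  [on edge]
    (6,2)@(13, 5): e=[142,48,-22] → .
    (3,3)@(7, 7): e=[98,0,70] → X  [on edge]
    (6,3)@(13, 7): e=[122,72,-26] → .
    (2,4)@(5, 9): e=[70,0,98] → X  [on edge]
    (6,4)@(13, 9): e=[102,96,-30] → .
    (1,5)@(3, 11): e=[42,0,126] → X  [on edge]
    (5,5)@(11, 11): e=[74,96,-2] → .
    (0,6)@(1, 13): e=[14,0,154] → X  [on edge]
  covered (24 px):
    . . . . . . .
    . . . . . X .
    . . . . X X .
    . . . X X X .
    . . X X X X .
    . X X X X . .
    X X X X X . .
    . X X X X . .
    . . . . X . .
    . . . . . . .
    . . . . . . .
    . . . . . . .
T2:
  2·area = 8  (B↔C swapped to make it positive)
  edge (6, 0)→(6, 4): d=(0,4) right/bottom  bias=-1
  edge (6, 4)→(4, 14): d=(-2,10) right/bottom  bias=-1
  edge (4, 14)→(6, 0): d=(2,-14) top-left  bias=+0
    (2,3)@(5, 7): e=[4,4,0] → X  [on edge]
    (3,3)@(7, 7): e=[-4,-16,28] → .
    (2,4)@(5, 9): e=[4,0,4] → .  [on edge]
    (1,9)@(3, 19): e=[12,0,-4] → .  [on edge]
    (1,10)@(3, 21): e=[12,-4,0] → .  [on edge]
  covered (1 px):
    . . . . . . .
    . . . . . . .
    . . . . . . .
    . . X . . . .
    . . . . . . .
    . . . . . . .
    . . . . . . .
    . . . . . . .
    . . . . . . .
    . . . . . . .
    . . . . . . .
    . . . . . . .

Z-buffer (winner per pixel, '.' = empty):
  . . . . . . .
  . . . . . 1 .
  . . . 0 1 1 .
  . . 2 1 1 1 .
  . . 1 1 1 1 .
  . 1 1 1 1 . .
  1 1 1 1 1 . .
  . 1 1 1 1 . .
  . . . . 1 . .
  . . . . . . .
  . . . . . . .
  . . . . . . .

Final: 1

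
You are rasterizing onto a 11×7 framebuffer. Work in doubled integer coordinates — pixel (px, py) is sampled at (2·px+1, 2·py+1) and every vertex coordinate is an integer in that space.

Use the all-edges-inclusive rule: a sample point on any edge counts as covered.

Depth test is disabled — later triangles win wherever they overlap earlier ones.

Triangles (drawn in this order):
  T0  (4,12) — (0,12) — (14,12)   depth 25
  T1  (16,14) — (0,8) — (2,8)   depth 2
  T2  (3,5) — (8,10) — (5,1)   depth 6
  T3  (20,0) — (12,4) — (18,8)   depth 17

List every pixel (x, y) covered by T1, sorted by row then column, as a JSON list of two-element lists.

T0:
  degenerate (2·area = 0) — covers nothing
T1:
  2·area = 12
  edge (16, 14)→(0, 8): d=(-16,-6) inclusive
  edge (0, 8)→(2, 8): d=(2,0) inclusive
  edge (2, 8)→(16, 14): d=(14,6) inclusive
    (1,4)@(3, 9): e=[2,2,8] → X
    (2,4)@(5, 9): e=[14,2,-4] → .
    (1,5)@(3, 11): e=[-30,6,36] → .
    (4,5)@(9, 11): e=[6,6,0] → X  [on edge]
    (5,5)@(11, 11): e=[18,6,-12] → .
    (4,6)@(9, 13): e=[-26,10,28] → .
  covered (2 px):
    . . . . . . . . . . .
    . . . . . . . . . . .
    . . . . . . . . . . .
    . . . . . . . . . . .
    . X . . . . . . . . .
    . . . . X . . . . . .
    . . . . . . . . . . .
T2:
  2·area = 30  (B↔C swapped to make it positive)
  edge (3, 5)→(5, 1): d=(2,-4) inclusive
  edge (5, 1)→(8, 10): d=(3,9) inclusive
  edge (8, 10)→(3, 5): d=(-5,-5) inclusive
    (2,0)@(5, 1): e=[0,0,30] → X  [on edge]
    (3,0)@(7, 1): e=[8,-18,40] → .
    (0,1)@(1, 3): e=[-12,42,0] → .  [on edge]
    (2,1)@(5, 3): e=[4,6,20] → X
    (3,1)@(7, 3): e=[12,-12,30] → .
    (1,2)@(3, 5): e=[0,30,0] → X  [on edge]
    (3,2)@(7, 5): e=[16,-6,20] → .
    (1,3)@(3, 7): e=[4,36,-10] → .
    (2,3)@(5, 7): e=[12,18,0] → X  [on edge]
    (3,3)@(7, 7): e=[20,0,10] → X  [on edge]
    (4,3)@(9, 7): e=[28,-18,20] → .
    (0,4)@(1, 9): e=[0,60,-30] → .  [on edge]
    (3,4)@(7, 9): e=[24,6,0] → X  [on edge]
    (4,5)@(9, 11): e=[36,-6,0] → .  [on edge]
    (4,6)@(9, 13): e=[40,0,-10] → .  [on edge]
    (5,6)@(11, 13): e=[48,-18,0] → .  [on edge]
  covered (7 px):
    . . X . . . . . . . .
    . . X . . . . . . . .
    . X X . . . . . . . .
    . . X X . . . . . . .
    . . . X . . . . . . .
    . . . . . . . . . . .
    . . . . . . . . . . .
T3:
  2·area = 56  (B↔C swapped to make it positive)
  edge (20, 0)→(18, 8): d=(-2,8) inclusive
  edge (18, 8)→(12, 4): d=(-6,-4) inclusive
  edge (12, 4)→(20, 0): d=(8,-4) inclusive
    (9,0)@(19, 1): e=[6,46,4] → X
    (10,0)@(21, 1): e=[-10,54,12] → .
    (7,1)@(15, 3): e=[34,18,4] → X
    (8,1)@(17, 3): e=[18,26,12] → X
    (10,1)@(21, 3): e=[-14,42,28] → .
    (7,2)@(15, 5): e=[30,6,20] → X
    (9,2)@(19, 5): e=[-2,22,36] → .
    (7,3)@(15, 7): e=[26,-6,36] → .
    (8,3)@(17, 7): e=[10,2,44] → X
    (9,3)@(19, 7): e=[-6,10,52] → .
    (8,4)@(17, 9): e=[6,-10,60] → .
  covered (7 px):
    . . . . . . . . . X .
    . . . . . . . X X X .
    . . . . . . . X X . .
    . . . . . . . . X . .
    . . . . . . . . . . .
    . . . . . . . . . . .
    . . . . . . . . . . .

Result: [[1,4],[4,5]]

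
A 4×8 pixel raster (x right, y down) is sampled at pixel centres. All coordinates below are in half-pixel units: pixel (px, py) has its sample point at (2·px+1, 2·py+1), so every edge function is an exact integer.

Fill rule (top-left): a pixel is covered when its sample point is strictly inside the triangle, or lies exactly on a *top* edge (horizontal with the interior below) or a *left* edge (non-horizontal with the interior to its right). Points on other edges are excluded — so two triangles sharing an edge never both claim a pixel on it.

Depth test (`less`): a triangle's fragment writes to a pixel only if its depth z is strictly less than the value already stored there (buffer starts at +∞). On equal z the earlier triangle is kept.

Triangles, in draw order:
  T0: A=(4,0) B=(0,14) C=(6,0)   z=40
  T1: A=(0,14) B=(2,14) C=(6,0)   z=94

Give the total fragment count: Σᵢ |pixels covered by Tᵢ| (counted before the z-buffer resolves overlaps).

T0:
  2·area = 28  (B↔C swapped to make it positive)
  edge (4, 0)→(6, 0): d=(2,0) top-left  bias=+0
  edge (6, 0)→(0, 14): d=(-6,14) right/bottom  bias=-1
  edge (0, 14)→(4, 0): d=(4,-14) top-left  bias=+0
    (2,0)@(5, 1): e=[2,8,18] → █
    (3,0)@(7, 1): e=[2,-20,46] → ·
    (2,1)@(5, 3): e=[6,-4,26] → ·
    (1,2)@(3, 5): e=[10,12,6] → █
    (2,2)@(5, 5): e=[10,-16,34] → ·
    (1,3)@(3, 7): e=[14,0,14] → ·  [on edge]
    (0,5)@(1, 11): e=[22,4,2] → █
    (1,5)@(3, 11): e=[22,-24,30] → ·
    (0,6)@(1, 13): e=[26,-8,10] → ·
  covered (3 px):
    · · █ ·
    · · · ·
    · █ · ·
    · · · ·
    · · · ·
    █ · · ·
    · · · ·
    · · · ·
T1:
  2·area = 28  (B↔C swapped to make it positive)
  edge (0, 14)→(6, 0): d=(6,-14) top-left  bias=+0
  edge (6, 0)→(2, 14): d=(-4,14) right/bottom  bias=-1
  edge (2, 14)→(0, 14): d=(-2,0) right/bottom  bias=-1
    (2,1)@(5, 3): e=[4,2,22] → █
    (3,1)@(7, 3): e=[32,-26,22] → ·
    (2,2)@(5, 5): e=[16,-6,18] → ·
    (1,3)@(3, 7): e=[0,14,14] → █  [on edge]
    (2,3)@(5, 7): e=[28,-14,14] → ·
    (1,4)@(3, 9): e=[12,6,10] → █
    (2,4)@(5, 9): e=[40,-22,10] → ·
    (1,5)@(3, 11): e=[24,-2,6] → ·
    (0,6)@(1, 13): e=[8,18,2] → █
    (1,6)@(3, 13): e=[36,-10,2] → ·
    (0,7)@(1, 15): e=[20,10,-2] → ·
  covered (4 px):
    · · · ·
    · · █ ·
    · · · ·
    · █ · ·
    · █ · ·
    · · · ·
    █ · · ·
    · · · ·

Final: 7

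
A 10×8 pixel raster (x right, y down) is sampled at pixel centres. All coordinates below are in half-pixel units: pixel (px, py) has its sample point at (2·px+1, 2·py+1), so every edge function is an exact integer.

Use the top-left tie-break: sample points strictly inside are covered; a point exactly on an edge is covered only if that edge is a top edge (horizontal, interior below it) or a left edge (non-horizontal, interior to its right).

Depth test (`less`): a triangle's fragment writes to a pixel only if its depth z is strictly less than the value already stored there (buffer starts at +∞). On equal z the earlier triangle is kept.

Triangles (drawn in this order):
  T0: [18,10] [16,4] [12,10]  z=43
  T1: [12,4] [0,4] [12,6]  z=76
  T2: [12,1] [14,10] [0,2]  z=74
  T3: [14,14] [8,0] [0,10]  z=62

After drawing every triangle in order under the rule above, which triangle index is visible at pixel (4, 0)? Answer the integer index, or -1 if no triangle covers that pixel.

T0:
  2·area = 36  (B↔C swapped to make it positive)
  edge (18, 10)→(12, 10): d=(-6,0) right/bottom  bias=-1
  edge (12, 10)→(16, 4): d=(4,-6) top-left  bias=+0
  edge (16, 4)→(18, 10): d=(2,6) right/bottom  bias=-1
    (7,0)@(15, 1): e=[54,-18,0] → ·  [on edge]
    (7,3)@(15, 7): e=[18,6,12] → #
    (8,3)@(17, 7): e=[18,18,0] → ·  [on edge]
    (6,4)@(13, 9): e=[6,2,28] → #
    (8,4)@(17, 9): e=[6,26,4] → #
    (9,4)@(19, 9): e=[6,38,-8] → ·
    (6,5)@(13, 11): e=[-6,10,32] → ·
    (7,5)@(15, 11): e=[-6,22,20] → ·
    (8,5)@(17, 11): e=[-6,34,8] → ·
    (9,6)@(19, 13): e=[-18,54,0] → ·  [on edge]
  covered (4 px):
    · · · · · · · · · ·
    · · · · · · · · · ·
    · · · · · · · · · ·
    · · · · · · · # · ·
    · · · · · · # # # ·
    · · · · · · · · · ·
    · · · · · · · · · ·
    · · · · · · · · · ·
T1:
  2·area = 24  (B↔C swapped to make it positive)
  edge (12, 4)→(12, 6): d=(0,2) right/bottom  bias=-1
  edge (12, 6)→(0, 4): d=(-12,-2) top-left  bias=+0
  edge (0, 4)→(12, 4): d=(12,0) top-left  bias=+0
    (3,2)@(7, 5): e=[10,2,12] → #
    (4,2)@(9, 5): e=[6,6,12] → #
    (5,2)@(11, 5): e=[2,10,12] → #
    (6,2)@(13, 5): e=[-2,14,12] → ·
    (3,3)@(7, 7): e=[10,-22,36] → ·
    (4,3)@(9, 7): e=[6,-18,36] → ·
    (5,3)@(11, 7): e=[2,-14,36] → ·
  covered (3 px):
    · · · · · · · · · ·
    · · · · · · · · · ·
    · · · # # # · · · ·
    · · · · · · · · · ·
    · · · · · · · · · ·
    · · · · · · · · · ·
    · · · · · · · · · ·
    · · · · · · · · · ·
T2:
  2·area = 110
  edge (12, 1)→(14, 10): d=(2,9) right/bottom  bias=-1
  edge (14, 10)→(0, 2): d=(-14,-8) top-left  bias=+0
  edge (0, 2)→(12, 1): d=(12,-1) top-left  bias=+0
    (1,1)@(3, 3): e=[85,10,15] → #
    (2,1)@(5, 3): e=[67,26,17] → #
    (3,1)@(7, 3): e=[49,42,19] → #
    (4,1)@(9, 3): e=[31,58,21] → #
    (5,1)@(11, 3): e=[13,74,23] → #
    (6,1)@(13, 3): e=[-5,90,25] → ·
    (1,2)@(3, 5): e=[89,-18,39] → ·
    (2,2)@(5, 5): e=[71,-2,41] → ·
    (3,2)@(7, 5): e=[53,14,43] → #
    (6,2)@(13, 5): e=[-1,62,49] → ·
    (3,3)@(7, 7): e=[57,-14,67] → ·
    (4,3)@(9, 7): e=[39,2,69] → #
  covered (12 px):
    · · · · · · · · · ·
    · # # # # # · · · ·
    · · · # # # · · · ·
    · · · · # # # · · ·
    · · · · · · # · · ·
    · · · · · · · · · ·
    · · · · · · · · · ·
    · · · · · · · · · ·
T3:
  2·area = 172  (B↔C swapped to make it positive)
  edge (14, 14)→(0, 10): d=(-14,-4) top-left  bias=+0
  edge (0, 10)→(8, 0): d=(8,-10) top-left  bias=+0
  edge (8, 0)→(14, 14): d=(6,14) right/bottom  bias=-1
    (3,1)@(7, 3): e=[126,14,32] → #
    (4,1)@(9, 3): e=[134,34,4] → #
    (5,1)@(11, 3): e=[142,54,-24] → ·
    (2,2)@(5, 5): e=[90,10,72] → #
    (5,2)@(11, 5): e=[114,70,-12] → ·
    (1,3)@(3, 7): e=[54,6,112] → #
    (5,3)@(11, 7): e=[86,86,0] → ·  [on edge]
    (0,4)@(1, 9): e=[18,2,152] → #
    (5,4)@(11, 9): e=[58,102,12] → #
    (6,4)@(13, 9): e=[66,122,-16] → ·
    (0,5)@(1, 11): e=[-10,18,164] → ·
    (1,5)@(3, 11): e=[-2,38,136] → ·
  covered (21 px):
    · · · · · · · · · ·
    · · · # # · · · · ·
    · · # # # · · · · ·
    · # # # # · · · · ·
    # # # # # # · · · ·
    · · # # # # · · · ·
    · · · · · # # · · ·
    · · · · · · · · · ·

Z-buffer (winner per pixel, '.' = empty):
  . . . . . . . . . .
  . 2 2 3 3 2 . . . .
  . . 3 3 3 2 . . . .
  . 3 3 3 3 2 2 0 . .
  3 3 3 3 3 3 0 0 0 .
  . . 3 3 3 3 . . . .
  . . . . . 3 3 . . .
  . . . . . . . . . .

Final: -1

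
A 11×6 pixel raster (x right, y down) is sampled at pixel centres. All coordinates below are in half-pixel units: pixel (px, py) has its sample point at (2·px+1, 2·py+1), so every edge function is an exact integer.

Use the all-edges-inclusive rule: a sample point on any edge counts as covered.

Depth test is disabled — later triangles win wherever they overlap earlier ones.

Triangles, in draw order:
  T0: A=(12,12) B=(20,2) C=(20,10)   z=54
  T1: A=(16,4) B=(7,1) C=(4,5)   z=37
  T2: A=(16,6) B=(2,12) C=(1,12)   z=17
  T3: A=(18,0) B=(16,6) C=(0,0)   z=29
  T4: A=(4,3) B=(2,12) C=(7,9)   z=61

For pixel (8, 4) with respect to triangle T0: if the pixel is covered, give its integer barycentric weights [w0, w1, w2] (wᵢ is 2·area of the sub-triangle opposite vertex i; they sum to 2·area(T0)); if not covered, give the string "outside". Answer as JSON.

T0:
  2·area = 64
  edge (12, 12)→(20, 2): d=(8,-10) inclusive
  edge (20, 2)→(20, 10): d=(0,8) inclusive
  edge (20, 10)→(12, 12): d=(-8,2) inclusive
    (9,2)@(19, 5): e=[14,8,42] → X
    (10,2)@(21, 5): e=[34,-8,38] → .
    (8,3)@(17, 7): e=[10,24,30] → X
    (10,3)@(21, 7): e=[50,-8,22] → .
    (7,4)@(15, 9): e=[6,40,18] → X
    (10,4)@(21, 9): e=[66,-8,6] → .
    (6,5)@(13, 11): e=[2,56,6] → X
    (8,5)@(17, 11): e=[42,24,-2] → .
    (9,5)@(19, 11): e=[62,8,-6] → .
  covered (8 px):
    . . . . . . . . . . .
    . . . . . . . . . . .
    . . . . . . . . . X .
    . . . . . . . . X X .
    . . . . . . . X X X .
    . . . . . . X X . . .
T1:
  2·area = 45  (B↔C swapped to make it positive)
  edge (16, 4)→(4, 5): d=(-12,1) inclusive
  edge (4, 5)→(7, 1): d=(3,-4) inclusive
  edge (7, 1)→(16, 4): d=(9,3) inclusive
    (3,0)@(7, 1): e=[45,0,0] → X  [on edge]
    (4,0)@(9, 1): e=[43,8,-6] → .
    (3,1)@(7, 3): e=[21,6,18] → X
    (4,1)@(9, 3): e=[19,14,12] → X
    (5,1)@(11, 3): e=[17,22,6] → X
    (6,1)@(13, 3): e=[15,30,0] → X  [on edge]
    (7,1)@(15, 3): e=[13,38,-6] → .
    (3,2)@(7, 5): e=[-3,12,36] → .
    (4,2)@(9, 5): e=[-5,20,30] → .
    (5,2)@(11, 5): e=[-7,28,24] → .
    (6,2)@(13, 5): e=[-9,36,18] → .
    (9,2)@(19, 5): e=[-15,60,0] → .  [on edge]
    (0,4)@(1, 9): e=[-45,0,90] → .  [on edge]
  covered (5 px):
    . . . X . . . . . . .
    . . . X X X X . . . .
    . . . . . . . . . . .
    . . . . . . . . . . .
    . . . . . . . . . . .
    . . . . . . . . . . .
T2:
  2·area = 6
  edge (16, 6)→(2, 12): d=(-14,6) inclusive
  edge (2, 12)→(1, 12): d=(-1,0) inclusive
  edge (1, 12)→(16, 6): d=(15,-6) inclusive
    (4,4)@(9, 9): e=[0,3,3] → X  [on edge]
    (5,4)@(11, 9): e=[-12,3,15] → .
    (4,5)@(9, 11): e=[-28,1,33] → .
  covered (1 px):
    . . . . . . . . . . .
    . . . . . . . . . . .
    . . . . . . . . . . .
    . . . . . . . . . . .
    . . . . X . . . . . .
    . . . . . . . . . . .
T3:
  2·area = 108
  edge (18, 0)→(16, 6): d=(-2,6) inclusive
  edge (16, 6)→(0, 0): d=(-16,-6) inclusive
  edge (0, 0)→(18, 0): d=(18,0) inclusive
    (1,0)@(3, 1): e=[88,2,18] → X
    (2,0)@(5, 1): e=[76,14,18] → X
    (3,0)@(7, 1): e=[64,26,18] → X
    (4,0)@(9, 1): e=[52,38,18] → X
    (5,0)@(11, 1): e=[40,50,18] → X
    (6,0)@(13, 1): e=[28,62,18] → X
    (7,0)@(15, 1): e=[16,74,18] → X
    (8,0)@(17, 1): e=[4,86,18] → X
    (9,0)@(19, 1): e=[-8,98,18] → .
    (1,1)@(3, 3): e=[84,-30,54] → .
    (2,1)@(5, 3): e=[72,-18,54] → .
    (3,1)@(7, 3): e=[60,-6,54] → .
    (8,1)@(17, 3): e=[0,54,54] → X  [on edge]
    (7,4)@(15, 9): e=[0,-54,162] → .  [on edge]
  covered (14 px):
    . X X X X X X X X . .
    . . . . X X X X X . .
    . . . . . . . X . . .
    . . . . . . . . . . .
    . . . . . . . . . . .
    . . . . . . . . . . .
T4:
  2·area = 39  (B↔C swapped to make it positive)
  edge (4, 3)→(7, 9): d=(3,6) inclusive
  edge (7, 9)→(2, 12): d=(-5,3) inclusive
  edge (2, 12)→(4, 3): d=(2,-9) inclusive
    (1,0)@(3, 1): e=[0,52,-13] → .  [on edge]
    (8,1)@(17, 3): e=[-78,0,117] → .  [on edge]
    (2,2)@(5, 5): e=[0,26,13] → X  [on edge]
    (3,2)@(7, 5): e=[-12,20,31] → .
    (2,3)@(5, 7): e=[6,16,17] → X
    (3,3)@(7, 7): e=[-6,10,35] → .
    (1,4)@(3, 9): e=[24,12,3] → X
    (3,4)@(7, 9): e=[0,0,39] → X  [on edge]
    (4,4)@(9, 9): e=[-12,-6,57] → .
    (1,5)@(3, 11): e=[30,2,7] → X
    (2,5)@(5, 11): e=[18,-4,25] → .
    (3,5)@(7, 11): e=[6,-10,43] → .
  covered (6 px):
    . . . . . . . . . . .
    . . . . . . . . . . .
    . . X . . . . . . . .
    . . X . . . . . . . .
    . X X X . . . . . . .
    . X . . . . . . . . .

Answer: [24,14,26]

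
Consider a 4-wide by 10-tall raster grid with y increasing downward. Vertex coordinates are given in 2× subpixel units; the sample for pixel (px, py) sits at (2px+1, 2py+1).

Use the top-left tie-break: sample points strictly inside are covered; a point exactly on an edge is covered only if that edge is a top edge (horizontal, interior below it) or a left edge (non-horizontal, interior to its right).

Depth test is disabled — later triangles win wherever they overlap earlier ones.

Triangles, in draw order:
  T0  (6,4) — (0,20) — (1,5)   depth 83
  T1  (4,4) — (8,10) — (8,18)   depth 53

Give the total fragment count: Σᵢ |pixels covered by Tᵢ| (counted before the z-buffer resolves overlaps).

T0:
  2·area = 74
  edge (6, 4)→(0, 20): d=(-6,16) right/bottom  bias=-1
  edge (0, 20)→(1, 5): d=(1,-15) top-left  bias=+0
  edge (1, 5)→(6, 4): d=(5,-1) top-left  bias=+0
    (0,2)@(1, 5): e=[74,0,0] → #  [on edge]
    (1,2)@(3, 5): e=[42,30,2] → #
    (2,2)@(5, 5): e=[10,60,4] → #
    (3,2)@(7, 5): e=[-22,90,6] → ·
    (0,3)@(1, 7): e=[62,2,10] → #
    (2,3)@(5, 7): e=[-2,62,14] → ·
    (0,4)@(1, 9): e=[50,4,20] → #
    (2,4)@(5, 9): e=[-14,64,24] → ·
    (0,5)@(1, 11): e=[38,6,30] → #
    (2,5)@(5, 11): e=[-26,66,34] → ·
    (0,6)@(1, 13): e=[26,8,40] → #
    (1,6)@(3, 13): e=[-6,38,42] → ·
  covered (12 px):
    · · · ·
    · · · ·
    # # # ·
    # # · ·
    # # · ·
    # # · ·
    # · · ·
    # · · ·
    # · · ·
    · · · ·
T1:
  2·area = 32
  edge (4, 4)→(8, 10): d=(4,6) right/bottom  bias=-1
  edge (8, 10)→(8, 18): d=(0,8) right/bottom  bias=-1
  edge (8, 18)→(4, 4): d=(-4,-14) top-left  bias=+0
    (2,3)@(5, 7): e=[6,24,2] → #
    (3,3)@(7, 7): e=[-6,8,30] → ·
    (2,4)@(5, 9): e=[14,24,-6] → ·
    (3,4)@(7, 9): e=[2,8,22] → #
    (3,5)@(7, 11): e=[10,8,14] → #
    (3,6)@(7, 13): e=[18,8,6] → #
    (3,7)@(7, 15): e=[26,8,-2] → ·
  covered (4 px):
    · · · ·
    · · · ·
    · · · ·
    · · # ·
    · · · #
    · · · #
    · · · #
    · · · ·
    · · · ·
    · · · ·

Answer: 16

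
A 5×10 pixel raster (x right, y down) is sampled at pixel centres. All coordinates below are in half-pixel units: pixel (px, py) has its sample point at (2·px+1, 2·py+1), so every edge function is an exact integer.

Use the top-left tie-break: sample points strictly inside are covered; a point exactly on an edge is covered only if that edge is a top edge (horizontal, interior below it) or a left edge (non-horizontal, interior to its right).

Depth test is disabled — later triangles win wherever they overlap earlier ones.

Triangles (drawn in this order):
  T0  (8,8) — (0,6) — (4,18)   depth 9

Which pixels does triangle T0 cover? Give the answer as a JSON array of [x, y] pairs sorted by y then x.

T0:
  2·area = 88  (B↔C swapped to make it positive)
  edge (8, 8)→(4, 18): d=(-4,10) right/bottom  bias=-1
  edge (4, 18)→(0, 6): d=(-4,-12) top-left  bias=+0
  edge (0, 6)→(8, 8): d=(8,2) right/bottom  bias=-1
    (0,3)@(1, 7): e=[74,8,6] → #
    (1,3)@(3, 7): e=[54,32,2] → #
    (2,3)@(5, 7): e=[34,56,-2] → ·
    (0,4)@(1, 9): e=[66,0,22] → #  [on edge]
    (2,4)@(5, 9): e=[26,48,14] → #
    (3,4)@(7, 9): e=[6,72,10] → #
    (4,4)@(9, 9): e=[-14,96,6] → ·
    (0,5)@(1, 11): e=[58,-8,38] → ·
    (1,5)@(3, 11): e=[38,16,34] → #
    (3,5)@(7, 11): e=[-2,64,26] → ·
    (1,6)@(3, 13): e=[30,8,50] → #
    (3,6)@(7, 13): e=[-10,56,42] → ·
    (1,7)@(3, 15): e=[22,0,66] → #  [on edge]
  covered (12 px):
    · · · · ·
    · · · · ·
    · · · · ·
    # # · · ·
    # # # # ·
    · # # · ·
    · # # · ·
    · # # · ·
    · · · · ·
    · · · · ·

Final: [[0,3],[1,3],[0,4],[1,4],[2,4],[3,4],[1,5],[2,5],[1,6],[2,6],[1,7],[2,7]]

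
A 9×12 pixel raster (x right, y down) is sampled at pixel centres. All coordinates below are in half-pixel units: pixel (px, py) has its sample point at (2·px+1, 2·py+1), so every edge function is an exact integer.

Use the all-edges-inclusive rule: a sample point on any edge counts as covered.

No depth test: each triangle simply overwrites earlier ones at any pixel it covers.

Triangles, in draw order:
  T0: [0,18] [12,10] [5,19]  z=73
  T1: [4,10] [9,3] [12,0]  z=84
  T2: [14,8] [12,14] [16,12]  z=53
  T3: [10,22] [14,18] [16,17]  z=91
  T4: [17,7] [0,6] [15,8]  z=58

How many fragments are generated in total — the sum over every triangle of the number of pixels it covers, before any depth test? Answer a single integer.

T0:
  2·area = 52
  edge (0, 18)→(12, 10): d=(12,-8) inclusive
  edge (12, 10)→(5, 19): d=(-7,9) inclusive
  edge (5, 19)→(0, 18): d=(-5,-1) inclusive
    (5,5)@(11, 11): e=[4,2,46] → #
    (6,5)@(13, 11): e=[20,-16,48] → ·
    (4,6)@(9, 13): e=[12,6,34] → #
    (5,6)@(11, 13): e=[28,-12,36] → ·
    (2,7)@(5, 15): e=[4,28,20] → #
    (3,7)@(7, 15): e=[20,10,22] → #
    (4,7)@(9, 15): e=[36,-8,24] → ·
    (1,8)@(3, 17): e=[12,32,8] → #
    (3,8)@(7, 17): e=[44,-4,12] → ·
    (1,9)@(3, 19): e=[36,18,-2] → ·
    (2,9)@(5, 19): e=[52,0,0] → #  [on edge]
    (3,9)@(7, 19): e=[68,-18,2] → ·
    (7,10)@(15, 21): e=[156,-104,0] → ·  [on edge]
  covered (7 px):
    · · · · · · · · ·
    · · · · · · · · ·
    · · · · · · · · ·
    · · · · · · · · ·
    · · · · · · · · ·
    · · · · · # · · ·
    · · · · # · · · ·
    · · # # · · · · ·
    · # # · · · · · ·
    · · # · · · · · ·
    · · · · · · · · ·
    · · · · · · · · ·
T1:
  2·area = 6
  edge (4, 10)→(9, 3): d=(5,-7) inclusive
  edge (9, 3)→(12, 0): d=(3,-3) inclusive
  edge (12, 0)→(4, 10): d=(-8,10) inclusive
    (5,0)@(11, 1): e=[4,0,2] → #  [on edge]
    (6,0)@(13, 1): e=[18,6,-18] → ·
    (4,1)@(9, 3): e=[0,0,6] → #  [on edge]
    (5,1)@(11, 3): e=[14,6,-14] → ·
    (3,2)@(7, 5): e=[-4,0,10] → ·  [on edge]
    (4,2)@(9, 5): e=[10,6,-10] → ·
    (2,3)@(5, 7): e=[-8,0,14] → ·  [on edge]
    (1,4)@(3, 9): e=[-12,0,18] → ·  [on edge]
    (0,5)@(1, 11): e=[-16,0,22] → ·  [on edge]
  covered (2 px):
    · · · · · # · · ·
    · · · · # · · · ·
    · · · · · · · · ·
    · · · · · · · · ·
    · · · · · · · · ·
    · · · · · · · · ·
    · · · · · · · · ·
    · · · · · · · · ·
    · · · · · · · · ·
    · · · · · · · · ·
    · · · · · · · · ·
    · · · · · · · · ·
T2:
  2·area = 20  (B↔C swapped to make it positive)
  edge (14, 8)→(16, 12): d=(2,4) inclusive
  edge (16, 12)→(12, 14): d=(-4,2) inclusive
  edge (12, 14)→(14, 8): d=(2,-6) inclusive
    (7,2)@(15, 5): e=[-10,30,0] → ·  [on edge]
    (6,5)@(13, 11): e=[10,10,0] → #  [on edge]
    (7,5)@(15, 11): e=[2,6,12] → #
    (8,5)@(17, 11): e=[-6,2,24] → ·
    (6,6)@(13, 13): e=[14,2,4] → #
    (7,6)@(15, 13): e=[6,-2,16] → ·
    (6,7)@(13, 15): e=[18,-6,8] → ·
    (5,8)@(11, 17): e=[30,-10,0] → ·  [on edge]
    (4,11)@(9, 23): e=[50,-30,0] → ·  [on edge]
  covered (3 px):
    · · · · · · · · ·
    · · · · · · · · ·
    · · · · · · · · ·
    · · · · · · · · ·
    · · · · · · · · ·
    · · · · · · # # ·
    · · · · · · # · ·
    · · · · · · · · ·
    · · · · · · · · ·
    · · · · · · · · ·
    · · · · · · · · ·
    · · · · · · · · ·
T3:
  2·area = 4
  edge (10, 22)→(14, 18): d=(4,-4) inclusive
  edge (14, 18)→(16, 17): d=(2,-1) inclusive
  edge (16, 17)→(10, 22): d=(-6,5) inclusive
    (8,7)@(17, 15): e=[0,-3,7] → ·  [on edge]
    (7,8)@(15, 17): e=[0,-1,5] → ·  [on edge]
    (6,9)@(13, 19): e=[0,1,3] → #  [on edge]
    (7,9)@(15, 19): e=[8,3,-7] → ·
    (5,10)@(11, 21): e=[0,3,1] → #  [on edge]
    (6,10)@(13, 21): e=[8,5,-9] → ·
    (4,11)@(9, 23): e=[0,5,-1] → ·  [on edge]
    (5,11)@(11, 23): e=[8,7,-11] → ·
  covered (2 px):
    · · · · · · · · ·
    · · · · · · · · ·
    · · · · · · · · ·
    · · · · · · · · ·
    · · · · · · · · ·
    · · · · · · · · ·
    · · · · · · · · ·
    · · · · · · · · ·
    · · · · · · · · ·
    · · · · · · # · ·
    · · · · · # · · ·
    · · · · · · · · ·
T4:
  2·area = 19  (B↔C swapped to make it positive)
  edge (17, 7)→(15, 8): d=(-2,1) inclusive
  edge (15, 8)→(0, 6): d=(-15,-2) inclusive
  edge (0, 6)→(17, 7): d=(17,1) inclusive
    (4,3)@(9, 7): e=[8,3,8] → #
    (5,3)@(11, 7): e=[6,7,6] → #
    (6,3)@(13, 7): e=[4,11,4] → #
    (7,3)@(15, 7): e=[2,15,2] → #
    (8,3)@(17, 7): e=[0,19,0] → #  [on edge]
    (4,4)@(9, 9): e=[4,-27,42] → ·
    (5,4)@(11, 9): e=[2,-23,40] → ·
    (6,4)@(13, 9): e=[0,-19,38] → ·  [on edge]
    (7,4)@(15, 9): e=[-2,-15,36] → ·
    (8,4)@(17, 9): e=[-4,-11,34] → ·
    (4,5)@(9, 11): e=[0,-57,76] → ·  [on edge]
    (2,6)@(5, 13): e=[0,-95,114] → ·  [on edge]
    (0,7)@(1, 15): e=[0,-133,152] → ·  [on edge]
  covered (5 px):
    · · · · · · · · ·
    · · · · · · · · ·
    · · · · · · · · ·
    · · · · # # # # #
    · · · · · · · · ·
    · · · · · · · · ·
    · · · · · · · · ·
    · · · · · · · · ·
    · · · · · · · · ·
    · · · · · · · · ·
    · · · · · · · · ·
    · · · · · · · · ·

Result: 19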